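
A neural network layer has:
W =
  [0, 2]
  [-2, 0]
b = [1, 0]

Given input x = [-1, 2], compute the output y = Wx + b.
y = [5, 2]

Wx = [0×-1 + 2×2, -2×-1 + 0×2]
   = [4, 2]
y = Wx + b = [4 + 1, 2 + 0] = [5, 2]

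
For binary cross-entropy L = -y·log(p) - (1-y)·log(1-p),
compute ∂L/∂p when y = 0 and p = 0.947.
∂L/∂p = 18.87

∂L/∂p = -y/p + (1-y)/(1-p) = 0 + 1/0.053 = 18.87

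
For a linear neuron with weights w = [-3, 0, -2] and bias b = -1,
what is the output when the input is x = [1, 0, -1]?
y = -2

y = (-3)(1) + (0)(0) + (-2)(-1) + -1 = -2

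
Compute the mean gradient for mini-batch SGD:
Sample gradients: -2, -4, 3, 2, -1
Average gradient = -0.4

Average = (1/5)(-2 + -4 + 3 + 2 + -1) = -2/5 = -0.4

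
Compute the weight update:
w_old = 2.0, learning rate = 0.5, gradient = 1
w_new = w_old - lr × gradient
w_new = 1.5

w_new = w - η·∂L/∂w = 2.0 - 0.5×(1) = 2.0 - (0.5) = 1.5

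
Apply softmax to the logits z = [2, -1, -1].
p = [0.9094, 0.0453, 0.0453]

exp(z) = [7.389, 0.3679, 0.3679]
Sum = 8.125
p = [0.9094, 0.0453, 0.0453]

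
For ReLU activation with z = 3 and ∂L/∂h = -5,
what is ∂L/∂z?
∂L/∂z = -5

h = ReLU(3) = 3
Since z > 0: ∂h/∂z = 1
∂L/∂z = ∂L/∂h · ∂h/∂z = -5 × 1 = -5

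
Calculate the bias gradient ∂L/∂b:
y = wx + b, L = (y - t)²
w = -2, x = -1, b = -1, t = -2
∂L/∂b = 6

y = wx + b = (-2)(-1) + -1 = 1
∂L/∂y = 2(y - t) = 2(1 - -2) = 6
∂y/∂b = 1
∂L/∂b = ∂L/∂y · ∂y/∂b = 6 × 1 = 6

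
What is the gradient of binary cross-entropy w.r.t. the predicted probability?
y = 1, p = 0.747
∂L/∂p = -1.339

∂L/∂p = -y/p + (1-y)/(1-p) = -1/0.747 + 0 = -1.339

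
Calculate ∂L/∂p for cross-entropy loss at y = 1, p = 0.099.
∂L/∂p = -10.1

∂L/∂p = -y/p + (1-y)/(1-p) = -1/0.099 + 0 = -10.1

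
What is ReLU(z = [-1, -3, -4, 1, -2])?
h = [0, 0, 0, 1, 0]

ReLU applied element-wise: max(0,-1)=0, max(0,-3)=0, max(0,-4)=0, max(0,1)=1, max(0,-2)=0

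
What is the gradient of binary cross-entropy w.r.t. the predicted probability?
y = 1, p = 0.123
∂L/∂p = -8.13

∂L/∂p = -y/p + (1-y)/(1-p) = -1/0.123 + 0 = -8.13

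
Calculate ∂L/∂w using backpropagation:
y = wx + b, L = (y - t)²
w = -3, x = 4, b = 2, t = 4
∂L/∂w = -112

y = wx + b = (-3)(4) + 2 = -10
∂L/∂y = 2(y - t) = 2(-10 - 4) = -28
∂y/∂w = x = 4
∂L/∂w = ∂L/∂y · ∂y/∂w = -28 × 4 = -112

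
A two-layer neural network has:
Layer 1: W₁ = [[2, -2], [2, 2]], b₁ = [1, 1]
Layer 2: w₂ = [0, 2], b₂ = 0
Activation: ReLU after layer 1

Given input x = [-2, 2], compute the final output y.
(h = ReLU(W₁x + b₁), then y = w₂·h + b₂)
y = 2

Layer 1 pre-activation: z₁ = [-7, 1]
After ReLU: h = [0, 1]
Layer 2 output: y = 0×0 + 2×1 + 0 = 2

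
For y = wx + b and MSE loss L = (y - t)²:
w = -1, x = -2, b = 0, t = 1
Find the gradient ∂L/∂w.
∂L/∂w = -4

y = wx + b = (-1)(-2) + 0 = 2
∂L/∂y = 2(y - t) = 2(2 - 1) = 2
∂y/∂w = x = -2
∂L/∂w = ∂L/∂y · ∂y/∂w = 2 × -2 = -4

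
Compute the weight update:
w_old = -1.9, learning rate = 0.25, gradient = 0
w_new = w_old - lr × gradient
w_new = -1.9

w_new = w - η·∂L/∂w = -1.9 - 0.25×(0) = -1.9 - (0) = -1.9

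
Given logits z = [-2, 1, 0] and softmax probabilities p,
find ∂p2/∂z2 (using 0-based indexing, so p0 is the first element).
∂p2/∂z2 = 0.1922

p = softmax(z) = [0.03512, 0.7054, 0.2595]
p2 = 0.2595

∂p2/∂z2 = p2(1 - p2) = 0.2595 × (1 - 0.2595) = 0.1922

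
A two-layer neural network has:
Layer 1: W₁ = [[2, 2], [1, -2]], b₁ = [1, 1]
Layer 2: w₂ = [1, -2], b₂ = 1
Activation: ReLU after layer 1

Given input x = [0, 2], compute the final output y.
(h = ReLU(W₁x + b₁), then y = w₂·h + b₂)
y = 6

Layer 1 pre-activation: z₁ = [5, -3]
After ReLU: h = [5, 0]
Layer 2 output: y = 1×5 + -2×0 + 1 = 6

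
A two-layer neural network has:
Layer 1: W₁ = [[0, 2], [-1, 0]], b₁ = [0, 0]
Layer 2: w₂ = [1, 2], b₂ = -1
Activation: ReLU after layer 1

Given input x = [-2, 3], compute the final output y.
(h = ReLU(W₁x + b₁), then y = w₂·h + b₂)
y = 9

Layer 1 pre-activation: z₁ = [6, 2]
After ReLU: h = [6, 2]
Layer 2 output: y = 1×6 + 2×2 + -1 = 9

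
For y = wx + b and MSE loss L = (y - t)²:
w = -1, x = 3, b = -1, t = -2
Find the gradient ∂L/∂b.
∂L/∂b = -4

y = wx + b = (-1)(3) + -1 = -4
∂L/∂y = 2(y - t) = 2(-4 - -2) = -4
∂y/∂b = 1
∂L/∂b = ∂L/∂y · ∂y/∂b = -4 × 1 = -4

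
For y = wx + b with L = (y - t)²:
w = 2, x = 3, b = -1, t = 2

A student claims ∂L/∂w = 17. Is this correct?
Incorrect

y = (2)(3) + -1 = 5
∂L/∂y = 2(y - t) = 2(5 - 2) = 6
∂y/∂w = x = 3
∂L/∂w = 6 × 3 = 18

Claimed value: 17
Incorrect: The correct gradient is 18.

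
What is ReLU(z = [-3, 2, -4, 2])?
h = [0, 2, 0, 2]

ReLU applied element-wise: max(0,-3)=0, max(0,2)=2, max(0,-4)=0, max(0,2)=2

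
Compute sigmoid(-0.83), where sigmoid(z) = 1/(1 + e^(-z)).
0.3036

sigmoid(-0.83) = 1/(1 + e^(0.83)) = 1/(1 + 2.293) = 0.3036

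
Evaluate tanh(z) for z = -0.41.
-0.3885

tanh(-0.41) = (e^(-0.41) - e^(0.41))/(e^(-0.41) + e^(0.41)) = -0.3885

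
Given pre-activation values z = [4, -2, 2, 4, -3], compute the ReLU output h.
h = [4, 0, 2, 4, 0]

ReLU applied element-wise: max(0,4)=4, max(0,-2)=0, max(0,2)=2, max(0,4)=4, max(0,-3)=0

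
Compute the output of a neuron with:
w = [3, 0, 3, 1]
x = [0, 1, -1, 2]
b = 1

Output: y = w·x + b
y = 0

y = (3)(0) + (0)(1) + (3)(-1) + (1)(2) + 1 = 0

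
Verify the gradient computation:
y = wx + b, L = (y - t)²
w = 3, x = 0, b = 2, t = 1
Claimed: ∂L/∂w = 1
Incorrect

y = (3)(0) + 2 = 2
∂L/∂y = 2(y - t) = 2(2 - 1) = 2
∂y/∂w = x = 0
∂L/∂w = 2 × 0 = 0

Claimed value: 1
Incorrect: The correct gradient is 0.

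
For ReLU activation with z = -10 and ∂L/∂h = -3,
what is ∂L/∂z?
∂L/∂z = 0

h = ReLU(-10) = 0
Since z < 0: ∂h/∂z = 0
∂L/∂z = ∂L/∂h · ∂h/∂z = -3 × 0 = 0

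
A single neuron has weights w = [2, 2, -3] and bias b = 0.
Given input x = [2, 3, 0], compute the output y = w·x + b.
y = 10

y = (2)(2) + (2)(3) + (-3)(0) + 0 = 10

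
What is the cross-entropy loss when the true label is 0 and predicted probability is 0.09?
L = 0.09431

L = -0·log(0.09) - 1·log(0.91) = -log(0.91) = 0.09431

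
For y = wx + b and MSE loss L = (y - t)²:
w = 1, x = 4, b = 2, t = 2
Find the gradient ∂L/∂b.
∂L/∂b = 8

y = wx + b = (1)(4) + 2 = 6
∂L/∂y = 2(y - t) = 2(6 - 2) = 8
∂y/∂b = 1
∂L/∂b = ∂L/∂y · ∂y/∂b = 8 × 1 = 8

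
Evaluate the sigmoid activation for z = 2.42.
0.9183

sigmoid(2.42) = 1/(1 + e^(-2.42)) = 1/(1 + 0.08892) = 0.9183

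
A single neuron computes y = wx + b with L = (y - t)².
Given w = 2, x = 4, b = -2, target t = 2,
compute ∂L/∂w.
∂L/∂w = 32

y = wx + b = (2)(4) + -2 = 6
∂L/∂y = 2(y - t) = 2(6 - 2) = 8
∂y/∂w = x = 4
∂L/∂w = ∂L/∂y · ∂y/∂w = 8 × 4 = 32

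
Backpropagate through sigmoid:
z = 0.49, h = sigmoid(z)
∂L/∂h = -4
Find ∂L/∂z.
∂L/∂z = -0.9423

σ(0.49) = 0.6201
σ'(0.49) = σ(0.49)(1 - σ(0.49)) = 0.6201 × 0.3799 = 0.2356
∂L/∂z = ∂L/∂h · σ'(z) = -4 × 0.2356 = -0.9423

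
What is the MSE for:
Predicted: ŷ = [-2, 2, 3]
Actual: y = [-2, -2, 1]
MSE = 6.667

MSE = (1/3)((-2--2)² + (2--2)² + (3-1)²) = (1/3)(0 + 16 + 4) = 6.667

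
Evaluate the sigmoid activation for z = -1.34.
0.2075

sigmoid(-1.34) = 1/(1 + e^(1.34)) = 1/(1 + 3.819) = 0.2075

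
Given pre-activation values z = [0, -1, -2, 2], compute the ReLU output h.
h = [0, 0, 0, 2]

ReLU applied element-wise: max(0,0)=0, max(0,-1)=0, max(0,-2)=0, max(0,2)=2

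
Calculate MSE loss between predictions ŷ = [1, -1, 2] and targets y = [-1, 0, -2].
MSE = 7

MSE = (1/3)((1--1)² + (-1-0)² + (2--2)²) = (1/3)(4 + 1 + 16) = 7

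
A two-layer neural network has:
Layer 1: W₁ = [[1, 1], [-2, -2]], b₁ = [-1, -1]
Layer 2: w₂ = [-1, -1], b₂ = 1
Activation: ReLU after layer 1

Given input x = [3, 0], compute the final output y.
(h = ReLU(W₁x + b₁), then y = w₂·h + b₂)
y = -1

Layer 1 pre-activation: z₁ = [2, -7]
After ReLU: h = [2, 0]
Layer 2 output: y = -1×2 + -1×0 + 1 = -1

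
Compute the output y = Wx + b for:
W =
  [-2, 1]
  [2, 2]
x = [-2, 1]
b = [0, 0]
y = [5, -2]

Wx = [-2×-2 + 1×1, 2×-2 + 2×1]
   = [5, -2]
y = Wx + b = [5 + 0, -2 + 0] = [5, -2]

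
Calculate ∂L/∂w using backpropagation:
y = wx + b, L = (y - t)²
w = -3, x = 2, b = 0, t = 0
∂L/∂w = -24

y = wx + b = (-3)(2) + 0 = -6
∂L/∂y = 2(y - t) = 2(-6 - 0) = -12
∂y/∂w = x = 2
∂L/∂w = ∂L/∂y · ∂y/∂w = -12 × 2 = -24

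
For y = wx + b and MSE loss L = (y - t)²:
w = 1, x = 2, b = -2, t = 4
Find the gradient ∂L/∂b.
∂L/∂b = -8

y = wx + b = (1)(2) + -2 = 0
∂L/∂y = 2(y - t) = 2(0 - 4) = -8
∂y/∂b = 1
∂L/∂b = ∂L/∂y · ∂y/∂b = -8 × 1 = -8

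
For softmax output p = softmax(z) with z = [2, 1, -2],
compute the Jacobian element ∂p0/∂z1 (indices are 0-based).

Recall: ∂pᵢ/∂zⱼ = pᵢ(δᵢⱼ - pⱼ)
∂p0/∂z1 = -0.1915

p = softmax(z) = [0.7214, 0.2654, 0.01321]
p0 = 0.7214, p1 = 0.2654

∂p0/∂z1 = -p0 × p1 = -0.7214 × 0.2654 = -0.1915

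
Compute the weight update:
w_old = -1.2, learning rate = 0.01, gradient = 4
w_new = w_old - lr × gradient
w_new = -1.24

w_new = w - η·∂L/∂w = -1.2 - 0.01×(4) = -1.2 - (0.04) = -1.24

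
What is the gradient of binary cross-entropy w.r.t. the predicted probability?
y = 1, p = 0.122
∂L/∂p = -8.197

∂L/∂p = -y/p + (1-y)/(1-p) = -1/0.122 + 0 = -8.197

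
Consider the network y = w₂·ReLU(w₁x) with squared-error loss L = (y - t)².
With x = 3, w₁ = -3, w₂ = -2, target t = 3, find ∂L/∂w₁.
∂L/∂w₁ = 0

Forward pass:
z = w₁x = -3×3 = -9
h = ReLU(-9) = 0
y = w₂h = -2×0 = 0

Backward pass:
∂L/∂y = 2(y - t) = 2(0 - 3) = -6
∂y/∂h = w₂ = -2
∂h/∂z = 0 (ReLU derivative)
∂z/∂w₁ = x = 3

∂L/∂w₁ = -6 × -2 × 0 × 3 = 0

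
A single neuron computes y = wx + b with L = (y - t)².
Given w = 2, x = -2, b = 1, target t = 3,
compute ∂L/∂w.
∂L/∂w = 24

y = wx + b = (2)(-2) + 1 = -3
∂L/∂y = 2(y - t) = 2(-3 - 3) = -12
∂y/∂w = x = -2
∂L/∂w = ∂L/∂y · ∂y/∂w = -12 × -2 = 24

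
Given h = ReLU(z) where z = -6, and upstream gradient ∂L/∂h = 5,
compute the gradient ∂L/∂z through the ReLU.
∂L/∂z = 0

h = ReLU(-6) = 0
Since z < 0: ∂h/∂z = 0
∂L/∂z = ∂L/∂h · ∂h/∂z = 5 × 0 = 0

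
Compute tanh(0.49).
0.4542

tanh(0.49) = (e^(0.49) - e^(-0.49))/(e^(0.49) + e^(-0.49)) = 0.4542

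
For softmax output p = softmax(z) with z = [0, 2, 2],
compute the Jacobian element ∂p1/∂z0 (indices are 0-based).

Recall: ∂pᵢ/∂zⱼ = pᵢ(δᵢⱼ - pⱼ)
∂p1/∂z0 = -0.02968

p = softmax(z) = [0.06338, 0.4683, 0.4683]
p1 = 0.4683, p0 = 0.06338

∂p1/∂z0 = -p1 × p0 = -0.4683 × 0.06338 = -0.02968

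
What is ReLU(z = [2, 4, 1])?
h = [2, 4, 1]

ReLU applied element-wise: max(0,2)=2, max(0,4)=4, max(0,1)=1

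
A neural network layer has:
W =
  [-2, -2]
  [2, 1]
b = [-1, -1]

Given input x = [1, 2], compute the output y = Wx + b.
y = [-7, 3]

Wx = [-2×1 + -2×2, 2×1 + 1×2]
   = [-6, 4]
y = Wx + b = [-6 + -1, 4 + -1] = [-7, 3]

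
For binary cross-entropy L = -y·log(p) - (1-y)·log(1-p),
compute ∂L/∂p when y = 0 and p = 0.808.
∂L/∂p = 5.208

∂L/∂p = -y/p + (1-y)/(1-p) = 0 + 1/0.192 = 5.208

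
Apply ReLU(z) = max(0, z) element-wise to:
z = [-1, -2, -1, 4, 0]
h = [0, 0, 0, 4, 0]

ReLU applied element-wise: max(0,-1)=0, max(0,-2)=0, max(0,-1)=0, max(0,4)=4, max(0,0)=0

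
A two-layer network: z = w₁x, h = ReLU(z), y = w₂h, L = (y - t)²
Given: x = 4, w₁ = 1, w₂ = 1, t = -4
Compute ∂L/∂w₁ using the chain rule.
∂L/∂w₁ = 64

Forward pass:
z = w₁x = 1×4 = 4
h = ReLU(4) = 4
y = w₂h = 1×4 = 4

Backward pass:
∂L/∂y = 2(y - t) = 2(4 - -4) = 16
∂y/∂h = w₂ = 1
∂h/∂z = 1 (ReLU derivative)
∂z/∂w₁ = x = 4

∂L/∂w₁ = 16 × 1 × 1 × 4 = 64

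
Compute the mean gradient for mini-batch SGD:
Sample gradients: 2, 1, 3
Average gradient = 2

Average = (1/3)(2 + 1 + 3) = 6/3 = 2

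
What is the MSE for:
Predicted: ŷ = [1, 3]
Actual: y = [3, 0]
MSE = 6.5

MSE = (1/2)((1-3)² + (3-0)²) = (1/2)(4 + 9) = 6.5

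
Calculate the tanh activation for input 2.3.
0.9801

tanh(2.3) = (e^(2.3) - e^(-2.3))/(e^(2.3) + e^(-2.3)) = 0.9801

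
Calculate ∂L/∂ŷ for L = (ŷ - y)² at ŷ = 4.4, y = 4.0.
∂L/∂ŷ = 0.8

∂L/∂ŷ = 2(ŷ - y) = 2(4.4 - 4.0) = 2(0.4) = 0.8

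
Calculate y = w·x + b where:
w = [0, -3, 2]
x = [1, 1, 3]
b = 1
y = 4

y = (0)(1) + (-3)(1) + (2)(3) + 1 = 4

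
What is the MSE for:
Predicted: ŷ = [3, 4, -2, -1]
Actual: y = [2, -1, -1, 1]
MSE = 7.75

MSE = (1/4)((3-2)² + (4--1)² + (-2--1)² + (-1-1)²) = (1/4)(1 + 25 + 1 + 4) = 7.75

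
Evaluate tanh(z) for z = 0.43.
0.4053

tanh(0.43) = (e^(0.43) - e^(-0.43))/(e^(0.43) + e^(-0.43)) = 0.4053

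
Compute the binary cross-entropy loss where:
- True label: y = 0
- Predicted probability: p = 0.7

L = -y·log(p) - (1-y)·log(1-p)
L = 1.204

L = -0·log(0.7) - 1·log(0.3) = -log(0.3) = 1.204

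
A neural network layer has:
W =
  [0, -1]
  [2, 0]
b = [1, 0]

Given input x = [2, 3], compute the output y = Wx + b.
y = [-2, 4]

Wx = [0×2 + -1×3, 2×2 + 0×3]
   = [-3, 4]
y = Wx + b = [-3 + 1, 4 + 0] = [-2, 4]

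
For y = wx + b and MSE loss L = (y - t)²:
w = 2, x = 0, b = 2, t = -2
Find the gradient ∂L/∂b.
∂L/∂b = 8

y = wx + b = (2)(0) + 2 = 2
∂L/∂y = 2(y - t) = 2(2 - -2) = 8
∂y/∂b = 1
∂L/∂b = ∂L/∂y · ∂y/∂b = 8 × 1 = 8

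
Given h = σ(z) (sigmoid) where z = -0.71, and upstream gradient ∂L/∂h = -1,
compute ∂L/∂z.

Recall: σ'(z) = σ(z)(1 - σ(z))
∂L/∂z = -0.221

σ(-0.71) = 0.3296
σ'(-0.71) = σ(-0.71)(1 - σ(-0.71)) = 0.3296 × 0.6704 = 0.221
∂L/∂z = ∂L/∂h · σ'(z) = -1 × 0.221 = -0.221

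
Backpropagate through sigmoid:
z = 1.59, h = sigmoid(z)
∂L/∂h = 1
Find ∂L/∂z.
∂L/∂z = 0.1407

σ(1.59) = 0.8306
σ'(1.59) = σ(1.59)(1 - σ(1.59)) = 0.8306 × 0.1694 = 0.1407
∂L/∂z = ∂L/∂h · σ'(z) = 1 × 0.1407 = 0.1407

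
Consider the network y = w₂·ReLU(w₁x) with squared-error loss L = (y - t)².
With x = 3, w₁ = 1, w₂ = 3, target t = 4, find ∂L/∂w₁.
∂L/∂w₁ = 90

Forward pass:
z = w₁x = 1×3 = 3
h = ReLU(3) = 3
y = w₂h = 3×3 = 9

Backward pass:
∂L/∂y = 2(y - t) = 2(9 - 4) = 10
∂y/∂h = w₂ = 3
∂h/∂z = 1 (ReLU derivative)
∂z/∂w₁ = x = 3

∂L/∂w₁ = 10 × 3 × 1 × 3 = 90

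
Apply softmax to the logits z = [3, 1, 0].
p = [0.8438, 0.1142, 0.042]

exp(z) = [20.09, 2.718, 1]
Sum = 23.8
p = [0.8438, 0.1142, 0.042]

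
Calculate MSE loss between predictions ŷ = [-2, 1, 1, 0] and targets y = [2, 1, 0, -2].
MSE = 5.25

MSE = (1/4)((-2-2)² + (1-1)² + (1-0)² + (0--2)²) = (1/4)(16 + 0 + 1 + 4) = 5.25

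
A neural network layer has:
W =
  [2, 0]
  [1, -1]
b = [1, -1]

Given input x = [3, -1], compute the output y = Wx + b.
y = [7, 3]

Wx = [2×3 + 0×-1, 1×3 + -1×-1]
   = [6, 4]
y = Wx + b = [6 + 1, 4 + -1] = [7, 3]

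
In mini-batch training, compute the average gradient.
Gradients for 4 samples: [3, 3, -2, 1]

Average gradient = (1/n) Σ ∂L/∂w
Average gradient = 1.25

Average = (1/4)(3 + 3 + -2 + 1) = 5/4 = 1.25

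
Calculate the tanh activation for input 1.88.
0.9545

tanh(1.88) = (e^(1.88) - e^(-1.88))/(e^(1.88) + e^(-1.88)) = 0.9545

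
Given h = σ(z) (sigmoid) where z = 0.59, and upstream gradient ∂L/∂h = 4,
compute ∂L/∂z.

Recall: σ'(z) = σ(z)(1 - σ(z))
∂L/∂z = 0.9178

σ(0.59) = 0.6434
σ'(0.59) = σ(0.59)(1 - σ(0.59)) = 0.6434 × 0.3566 = 0.2294
∂L/∂z = ∂L/∂h · σ'(z) = 4 × 0.2294 = 0.9178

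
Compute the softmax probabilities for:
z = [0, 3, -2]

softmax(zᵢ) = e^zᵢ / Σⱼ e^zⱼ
p = [0.0471, 0.9465, 0.0064]

exp(z) = [1, 20.09, 0.1353]
Sum = 21.22
p = [0.0471, 0.9465, 0.0064]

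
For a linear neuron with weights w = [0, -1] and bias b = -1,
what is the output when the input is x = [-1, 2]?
y = -3

y = (0)(-1) + (-1)(2) + -1 = -3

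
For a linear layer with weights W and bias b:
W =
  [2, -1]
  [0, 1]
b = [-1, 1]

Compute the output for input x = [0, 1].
y = [-2, 2]

Wx = [2×0 + -1×1, 0×0 + 1×1]
   = [-1, 1]
y = Wx + b = [-1 + -1, 1 + 1] = [-2, 2]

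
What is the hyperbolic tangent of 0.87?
0.7014

tanh(0.87) = (e^(0.87) - e^(-0.87))/(e^(0.87) + e^(-0.87)) = 0.7014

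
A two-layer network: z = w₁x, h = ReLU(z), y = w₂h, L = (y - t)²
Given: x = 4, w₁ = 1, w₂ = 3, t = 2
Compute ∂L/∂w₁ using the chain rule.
∂L/∂w₁ = 240

Forward pass:
z = w₁x = 1×4 = 4
h = ReLU(4) = 4
y = w₂h = 3×4 = 12

Backward pass:
∂L/∂y = 2(y - t) = 2(12 - 2) = 20
∂y/∂h = w₂ = 3
∂h/∂z = 1 (ReLU derivative)
∂z/∂w₁ = x = 4

∂L/∂w₁ = 20 × 3 × 1 × 4 = 240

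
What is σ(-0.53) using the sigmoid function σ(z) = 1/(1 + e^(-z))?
0.3705

sigmoid(-0.53) = 1/(1 + e^(0.53)) = 1/(1 + 1.699) = 0.3705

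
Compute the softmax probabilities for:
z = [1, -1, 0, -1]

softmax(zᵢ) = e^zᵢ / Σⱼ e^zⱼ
p = [0.6103, 0.0826, 0.2245, 0.0826]

exp(z) = [2.718, 0.3679, 1, 0.3679]
Sum = 4.454
p = [0.6103, 0.0826, 0.2245, 0.0826]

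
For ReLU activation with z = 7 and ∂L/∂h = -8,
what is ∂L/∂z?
∂L/∂z = -8

h = ReLU(7) = 7
Since z > 0: ∂h/∂z = 1
∂L/∂z = ∂L/∂h · ∂h/∂z = -8 × 1 = -8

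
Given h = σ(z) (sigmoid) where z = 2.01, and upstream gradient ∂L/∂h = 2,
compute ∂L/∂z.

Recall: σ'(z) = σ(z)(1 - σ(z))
∂L/∂z = 0.2084

σ(2.01) = 0.8818
σ'(2.01) = σ(2.01)(1 - σ(2.01)) = 0.8818 × 0.1182 = 0.1042
∂L/∂z = ∂L/∂h · σ'(z) = 2 × 0.1042 = 0.2084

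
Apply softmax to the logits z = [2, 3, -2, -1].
p = [0.2641, 0.7179, 0.0048, 0.0131]

exp(z) = [7.389, 20.09, 0.1353, 0.3679]
Sum = 27.98
p = [0.2641, 0.7179, 0.0048, 0.0131]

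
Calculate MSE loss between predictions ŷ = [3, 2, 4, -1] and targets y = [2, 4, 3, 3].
MSE = 5.5

MSE = (1/4)((3-2)² + (2-4)² + (4-3)² + (-1-3)²) = (1/4)(1 + 4 + 1 + 16) = 5.5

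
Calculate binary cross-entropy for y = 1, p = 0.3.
L = 1.204

L = -1·log(0.3) - 0·log(0.7) = -log(0.3) = 1.204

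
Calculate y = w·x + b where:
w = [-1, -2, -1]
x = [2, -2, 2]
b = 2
y = 2

y = (-1)(2) + (-2)(-2) + (-1)(2) + 2 = 2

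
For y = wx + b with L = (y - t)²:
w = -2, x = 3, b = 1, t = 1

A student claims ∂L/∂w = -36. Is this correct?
Correct

y = (-2)(3) + 1 = -5
∂L/∂y = 2(y - t) = 2(-5 - 1) = -12
∂y/∂w = x = 3
∂L/∂w = -12 × 3 = -36

Claimed value: -36
Correct: The correct gradient is -36.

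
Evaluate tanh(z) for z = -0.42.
-0.3969

tanh(-0.42) = (e^(-0.42) - e^(0.42))/(e^(-0.42) + e^(0.42)) = -0.3969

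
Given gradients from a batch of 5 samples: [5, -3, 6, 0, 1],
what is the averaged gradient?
Average gradient = 1.8

Average = (1/5)(5 + -3 + 6 + 0 + 1) = 9/5 = 1.8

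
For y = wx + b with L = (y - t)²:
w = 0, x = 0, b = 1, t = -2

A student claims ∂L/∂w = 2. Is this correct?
Incorrect

y = (0)(0) + 1 = 1
∂L/∂y = 2(y - t) = 2(1 - -2) = 6
∂y/∂w = x = 0
∂L/∂w = 6 × 0 = 0

Claimed value: 2
Incorrect: The correct gradient is 0.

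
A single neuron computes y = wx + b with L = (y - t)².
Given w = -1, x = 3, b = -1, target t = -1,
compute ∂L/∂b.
∂L/∂b = -6

y = wx + b = (-1)(3) + -1 = -4
∂L/∂y = 2(y - t) = 2(-4 - -1) = -6
∂y/∂b = 1
∂L/∂b = ∂L/∂y · ∂y/∂b = -6 × 1 = -6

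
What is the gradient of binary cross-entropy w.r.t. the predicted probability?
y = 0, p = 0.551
∂L/∂p = 2.227

∂L/∂p = -y/p + (1-y)/(1-p) = 0 + 1/0.449 = 2.227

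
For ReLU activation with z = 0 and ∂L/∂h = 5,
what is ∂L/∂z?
∂L/∂z = 0

h = ReLU(0) = 0
At z = 0: ∂h/∂z = 0 (by convention)
∂L/∂z = ∂L/∂h · ∂h/∂z = 5 × 0 = 0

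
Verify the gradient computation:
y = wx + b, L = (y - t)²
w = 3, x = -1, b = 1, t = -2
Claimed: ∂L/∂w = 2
Incorrect

y = (3)(-1) + 1 = -2
∂L/∂y = 2(y - t) = 2(-2 - -2) = 0
∂y/∂w = x = -1
∂L/∂w = 0 × -1 = 0

Claimed value: 2
Incorrect: The correct gradient is 0.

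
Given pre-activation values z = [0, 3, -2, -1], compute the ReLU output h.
h = [0, 3, 0, 0]

ReLU applied element-wise: max(0,0)=0, max(0,3)=3, max(0,-2)=0, max(0,-1)=0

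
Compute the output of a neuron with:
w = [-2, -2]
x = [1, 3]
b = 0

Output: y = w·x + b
y = -8

y = (-2)(1) + (-2)(3) + 0 = -8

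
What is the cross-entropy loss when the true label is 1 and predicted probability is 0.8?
L = 0.2231

L = -1·log(0.8) - 0·log(0.2) = -log(0.8) = 0.2231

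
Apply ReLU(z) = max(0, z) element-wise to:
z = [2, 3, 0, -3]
h = [2, 3, 0, 0]

ReLU applied element-wise: max(0,2)=2, max(0,3)=3, max(0,0)=0, max(0,-3)=0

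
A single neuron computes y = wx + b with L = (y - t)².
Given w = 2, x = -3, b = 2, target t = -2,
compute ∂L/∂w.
∂L/∂w = 12

y = wx + b = (2)(-3) + 2 = -4
∂L/∂y = 2(y - t) = 2(-4 - -2) = -4
∂y/∂w = x = -3
∂L/∂w = ∂L/∂y · ∂y/∂w = -4 × -3 = 12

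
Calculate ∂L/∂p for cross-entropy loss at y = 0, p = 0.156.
∂L/∂p = 1.185

∂L/∂p = -y/p + (1-y)/(1-p) = 0 + 1/0.844 = 1.185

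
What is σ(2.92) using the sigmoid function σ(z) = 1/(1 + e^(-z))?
0.9488

sigmoid(2.92) = 1/(1 + e^(-2.92)) = 1/(1 + 0.05393) = 0.9488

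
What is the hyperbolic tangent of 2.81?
0.9928

tanh(2.81) = (e^(2.81) - e^(-2.81))/(e^(2.81) + e^(-2.81)) = 0.9928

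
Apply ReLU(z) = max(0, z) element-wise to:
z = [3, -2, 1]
h = [3, 0, 1]

ReLU applied element-wise: max(0,3)=3, max(0,-2)=0, max(0,1)=1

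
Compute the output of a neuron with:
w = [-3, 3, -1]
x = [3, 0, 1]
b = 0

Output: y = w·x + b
y = -10

y = (-3)(3) + (3)(0) + (-1)(1) + 0 = -10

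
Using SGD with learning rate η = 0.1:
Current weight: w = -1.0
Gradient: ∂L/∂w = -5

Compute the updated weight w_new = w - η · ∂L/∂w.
w_new = -0.5

w_new = w - η·∂L/∂w = -1.0 - 0.1×(-5) = -1.0 - (-0.5) = -0.5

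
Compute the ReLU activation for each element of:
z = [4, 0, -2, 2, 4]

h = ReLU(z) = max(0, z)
h = [4, 0, 0, 2, 4]

ReLU applied element-wise: max(0,4)=4, max(0,0)=0, max(0,-2)=0, max(0,2)=2, max(0,4)=4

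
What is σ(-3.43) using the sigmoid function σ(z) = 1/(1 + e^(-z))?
0.03137

sigmoid(-3.43) = 1/(1 + e^(3.43)) = 1/(1 + 30.88) = 0.03137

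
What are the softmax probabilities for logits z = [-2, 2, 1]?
p = [0.0132, 0.7214, 0.2654]

exp(z) = [0.1353, 7.389, 2.718]
Sum = 10.24
p = [0.0132, 0.7214, 0.2654]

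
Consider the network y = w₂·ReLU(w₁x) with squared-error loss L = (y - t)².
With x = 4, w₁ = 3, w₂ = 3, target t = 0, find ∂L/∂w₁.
∂L/∂w₁ = 864

Forward pass:
z = w₁x = 3×4 = 12
h = ReLU(12) = 12
y = w₂h = 3×12 = 36

Backward pass:
∂L/∂y = 2(y - t) = 2(36 - 0) = 72
∂y/∂h = w₂ = 3
∂h/∂z = 1 (ReLU derivative)
∂z/∂w₁ = x = 4

∂L/∂w₁ = 72 × 3 × 1 × 4 = 864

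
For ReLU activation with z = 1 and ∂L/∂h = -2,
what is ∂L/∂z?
∂L/∂z = -2

h = ReLU(1) = 1
Since z > 0: ∂h/∂z = 1
∂L/∂z = ∂L/∂h · ∂h/∂z = -2 × 1 = -2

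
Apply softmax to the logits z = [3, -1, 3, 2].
p = [0.4191, 0.0077, 0.4191, 0.1542]

exp(z) = [20.09, 0.3679, 20.09, 7.389]
Sum = 47.93
p = [0.4191, 0.0077, 0.4191, 0.1542]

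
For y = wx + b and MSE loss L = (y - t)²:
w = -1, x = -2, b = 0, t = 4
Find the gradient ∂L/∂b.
∂L/∂b = -4

y = wx + b = (-1)(-2) + 0 = 2
∂L/∂y = 2(y - t) = 2(2 - 4) = -4
∂y/∂b = 1
∂L/∂b = ∂L/∂y · ∂y/∂b = -4 × 1 = -4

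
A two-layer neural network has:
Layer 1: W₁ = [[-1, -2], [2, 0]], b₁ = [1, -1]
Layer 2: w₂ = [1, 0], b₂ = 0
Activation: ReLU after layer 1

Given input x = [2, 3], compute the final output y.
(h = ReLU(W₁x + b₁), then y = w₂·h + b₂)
y = 0

Layer 1 pre-activation: z₁ = [-7, 3]
After ReLU: h = [0, 3]
Layer 2 output: y = 1×0 + 0×3 + 0 = 0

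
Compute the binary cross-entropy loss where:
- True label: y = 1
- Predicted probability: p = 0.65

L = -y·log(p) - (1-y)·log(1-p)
L = 0.4308

L = -1·log(0.65) - 0·log(0.35) = -log(0.65) = 0.4308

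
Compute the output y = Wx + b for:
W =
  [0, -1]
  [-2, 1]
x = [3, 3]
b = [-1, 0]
y = [-4, -3]

Wx = [0×3 + -1×3, -2×3 + 1×3]
   = [-3, -3]
y = Wx + b = [-3 + -1, -3 + 0] = [-4, -3]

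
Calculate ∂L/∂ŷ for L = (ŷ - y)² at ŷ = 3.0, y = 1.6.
∂L/∂ŷ = 2.8

∂L/∂ŷ = 2(ŷ - y) = 2(3.0 - 1.6) = 2(1.4) = 2.8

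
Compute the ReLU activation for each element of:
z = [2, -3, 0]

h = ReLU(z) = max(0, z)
h = [2, 0, 0]

ReLU applied element-wise: max(0,2)=2, max(0,-3)=0, max(0,0)=0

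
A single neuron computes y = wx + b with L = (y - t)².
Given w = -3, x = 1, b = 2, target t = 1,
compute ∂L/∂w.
∂L/∂w = -4

y = wx + b = (-3)(1) + 2 = -1
∂L/∂y = 2(y - t) = 2(-1 - 1) = -4
∂y/∂w = x = 1
∂L/∂w = ∂L/∂y · ∂y/∂w = -4 × 1 = -4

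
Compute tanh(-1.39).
-0.8832

tanh(-1.39) = (e^(-1.39) - e^(1.39))/(e^(-1.39) + e^(1.39)) = -0.8832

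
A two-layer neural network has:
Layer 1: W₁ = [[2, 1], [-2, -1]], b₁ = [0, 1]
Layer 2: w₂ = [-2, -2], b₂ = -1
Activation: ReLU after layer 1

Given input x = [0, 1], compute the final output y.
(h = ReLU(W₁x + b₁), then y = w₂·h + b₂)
y = -3

Layer 1 pre-activation: z₁ = [1, 0]
After ReLU: h = [1, 0]
Layer 2 output: y = -2×1 + -2×0 + -1 = -3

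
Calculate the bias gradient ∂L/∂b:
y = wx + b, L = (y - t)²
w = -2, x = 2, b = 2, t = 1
∂L/∂b = -6

y = wx + b = (-2)(2) + 2 = -2
∂L/∂y = 2(y - t) = 2(-2 - 1) = -6
∂y/∂b = 1
∂L/∂b = ∂L/∂y · ∂y/∂b = -6 × 1 = -6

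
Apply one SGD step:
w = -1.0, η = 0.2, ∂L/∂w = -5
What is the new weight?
w_new = 0

w_new = w - η·∂L/∂w = -1.0 - 0.2×(-5) = -1.0 - (-1) = 0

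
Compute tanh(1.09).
0.7969

tanh(1.09) = (e^(1.09) - e^(-1.09))/(e^(1.09) + e^(-1.09)) = 0.7969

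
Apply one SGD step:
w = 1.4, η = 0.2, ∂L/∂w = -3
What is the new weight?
w_new = 2

w_new = w - η·∂L/∂w = 1.4 - 0.2×(-3) = 1.4 - (-0.6) = 2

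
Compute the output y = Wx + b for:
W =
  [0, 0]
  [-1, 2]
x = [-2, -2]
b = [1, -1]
y = [1, -3]

Wx = [0×-2 + 0×-2, -1×-2 + 2×-2]
   = [0, -2]
y = Wx + b = [0 + 1, -2 + -1] = [1, -3]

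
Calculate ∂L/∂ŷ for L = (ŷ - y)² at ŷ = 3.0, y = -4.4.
∂L/∂ŷ = 14.8

∂L/∂ŷ = 2(ŷ - y) = 2(3.0 - -4.4) = 2(7.4) = 14.8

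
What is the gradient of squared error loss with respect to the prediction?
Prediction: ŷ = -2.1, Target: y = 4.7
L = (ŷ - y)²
∂L/∂ŷ = -13.6

∂L/∂ŷ = 2(ŷ - y) = 2(-2.1 - 4.7) = 2(-6.8) = -13.6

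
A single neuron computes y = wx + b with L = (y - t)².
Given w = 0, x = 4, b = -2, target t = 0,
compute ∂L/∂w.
∂L/∂w = -16

y = wx + b = (0)(4) + -2 = -2
∂L/∂y = 2(y - t) = 2(-2 - 0) = -4
∂y/∂w = x = 4
∂L/∂w = ∂L/∂y · ∂y/∂w = -4 × 4 = -16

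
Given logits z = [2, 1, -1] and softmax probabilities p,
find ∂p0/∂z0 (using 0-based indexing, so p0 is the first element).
∂p0/∂z0 = 0.2078

p = softmax(z) = [0.7054, 0.2595, 0.03512]
p0 = 0.7054

∂p0/∂z0 = p0(1 - p0) = 0.7054 × (1 - 0.7054) = 0.2078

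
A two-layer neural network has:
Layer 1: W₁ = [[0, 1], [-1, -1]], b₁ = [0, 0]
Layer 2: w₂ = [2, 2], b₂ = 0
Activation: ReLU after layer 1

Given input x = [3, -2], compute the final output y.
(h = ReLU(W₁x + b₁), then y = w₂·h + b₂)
y = 0

Layer 1 pre-activation: z₁ = [-2, -1]
After ReLU: h = [0, 0]
Layer 2 output: y = 2×0 + 2×0 + 0 = 0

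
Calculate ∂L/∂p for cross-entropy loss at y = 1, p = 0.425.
∂L/∂p = -2.353

∂L/∂p = -y/p + (1-y)/(1-p) = -1/0.425 + 0 = -2.353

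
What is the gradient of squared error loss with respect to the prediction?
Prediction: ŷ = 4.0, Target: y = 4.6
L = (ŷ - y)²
∂L/∂ŷ = -1.2

∂L/∂ŷ = 2(ŷ - y) = 2(4.0 - 4.6) = 2(-0.6) = -1.2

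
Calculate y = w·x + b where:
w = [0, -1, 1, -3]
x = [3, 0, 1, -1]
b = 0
y = 4

y = (0)(3) + (-1)(0) + (1)(1) + (-3)(-1) + 0 = 4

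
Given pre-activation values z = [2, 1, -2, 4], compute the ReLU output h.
h = [2, 1, 0, 4]

ReLU applied element-wise: max(0,2)=2, max(0,1)=1, max(0,-2)=0, max(0,4)=4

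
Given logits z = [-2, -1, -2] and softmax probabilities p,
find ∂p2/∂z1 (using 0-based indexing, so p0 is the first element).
∂p2/∂z1 = -0.1221

p = softmax(z) = [0.2119, 0.5761, 0.2119]
p2 = 0.2119, p1 = 0.5761

∂p2/∂z1 = -p2 × p1 = -0.2119 × 0.5761 = -0.1221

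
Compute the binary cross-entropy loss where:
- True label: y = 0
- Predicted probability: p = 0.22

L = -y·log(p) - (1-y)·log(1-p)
L = 0.2485

L = -0·log(0.22) - 1·log(0.78) = -log(0.78) = 0.2485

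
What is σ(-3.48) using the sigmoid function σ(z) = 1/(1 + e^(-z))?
0.02989

sigmoid(-3.48) = 1/(1 + e^(3.48)) = 1/(1 + 32.46) = 0.02989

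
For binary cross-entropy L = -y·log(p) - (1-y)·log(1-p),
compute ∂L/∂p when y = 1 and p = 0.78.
∂L/∂p = -1.282

∂L/∂p = -y/p + (1-y)/(1-p) = -1/0.78 + 0 = -1.282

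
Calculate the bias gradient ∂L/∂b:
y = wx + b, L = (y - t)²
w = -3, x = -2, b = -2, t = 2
∂L/∂b = 4

y = wx + b = (-3)(-2) + -2 = 4
∂L/∂y = 2(y - t) = 2(4 - 2) = 4
∂y/∂b = 1
∂L/∂b = ∂L/∂y · ∂y/∂b = 4 × 1 = 4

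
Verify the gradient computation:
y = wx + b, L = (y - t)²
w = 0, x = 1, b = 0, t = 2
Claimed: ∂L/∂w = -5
Incorrect

y = (0)(1) + 0 = 0
∂L/∂y = 2(y - t) = 2(0 - 2) = -4
∂y/∂w = x = 1
∂L/∂w = -4 × 1 = -4

Claimed value: -5
Incorrect: The correct gradient is -4.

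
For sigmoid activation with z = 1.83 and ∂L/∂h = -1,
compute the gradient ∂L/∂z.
∂L/∂z = -0.1191

σ(1.83) = 0.8618
σ'(1.83) = σ(1.83)(1 - σ(1.83)) = 0.8618 × 0.1382 = 0.1191
∂L/∂z = ∂L/∂h · σ'(z) = -1 × 0.1191 = -0.1191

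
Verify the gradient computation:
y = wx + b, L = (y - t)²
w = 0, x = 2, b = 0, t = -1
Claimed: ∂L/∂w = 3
Incorrect

y = (0)(2) + 0 = 0
∂L/∂y = 2(y - t) = 2(0 - -1) = 2
∂y/∂w = x = 2
∂L/∂w = 2 × 2 = 4

Claimed value: 3
Incorrect: The correct gradient is 4.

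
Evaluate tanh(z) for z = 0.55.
0.5005

tanh(0.55) = (e^(0.55) - e^(-0.55))/(e^(0.55) + e^(-0.55)) = 0.5005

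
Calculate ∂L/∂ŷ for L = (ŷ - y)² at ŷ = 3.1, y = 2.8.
∂L/∂ŷ = 0.6

∂L/∂ŷ = 2(ŷ - y) = 2(3.1 - 2.8) = 2(0.3) = 0.6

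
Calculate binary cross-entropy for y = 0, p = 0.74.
L = 1.347

L = -0·log(0.74) - 1·log(0.26) = -log(0.26) = 1.347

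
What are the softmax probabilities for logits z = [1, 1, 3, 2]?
p = [0.0826, 0.0826, 0.6103, 0.2245]

exp(z) = [2.718, 2.718, 20.09, 7.389]
Sum = 32.91
p = [0.0826, 0.0826, 0.6103, 0.2245]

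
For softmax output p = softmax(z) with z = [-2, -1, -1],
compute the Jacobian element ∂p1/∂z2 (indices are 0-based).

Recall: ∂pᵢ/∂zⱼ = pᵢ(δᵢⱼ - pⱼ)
∂p1/∂z2 = -0.1784

p = softmax(z) = [0.1554, 0.4223, 0.4223]
p1 = 0.4223, p2 = 0.4223

∂p1/∂z2 = -p1 × p2 = -0.4223 × 0.4223 = -0.1784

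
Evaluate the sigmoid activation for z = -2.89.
0.05265

sigmoid(-2.89) = 1/(1 + e^(2.89)) = 1/(1 + 17.99) = 0.05265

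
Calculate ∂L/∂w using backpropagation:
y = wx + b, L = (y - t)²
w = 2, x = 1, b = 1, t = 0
∂L/∂w = 6

y = wx + b = (2)(1) + 1 = 3
∂L/∂y = 2(y - t) = 2(3 - 0) = 6
∂y/∂w = x = 1
∂L/∂w = ∂L/∂y · ∂y/∂w = 6 × 1 = 6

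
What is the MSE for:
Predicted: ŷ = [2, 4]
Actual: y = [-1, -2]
MSE = 22.5

MSE = (1/2)((2--1)² + (4--2)²) = (1/2)(9 + 36) = 22.5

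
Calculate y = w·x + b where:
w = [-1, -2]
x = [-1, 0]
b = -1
y = 0

y = (-1)(-1) + (-2)(0) + -1 = 0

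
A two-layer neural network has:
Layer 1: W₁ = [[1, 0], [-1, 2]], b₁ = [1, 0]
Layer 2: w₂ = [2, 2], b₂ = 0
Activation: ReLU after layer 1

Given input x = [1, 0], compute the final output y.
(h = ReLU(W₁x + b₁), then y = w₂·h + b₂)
y = 4

Layer 1 pre-activation: z₁ = [2, -1]
After ReLU: h = [2, 0]
Layer 2 output: y = 2×2 + 2×0 + 0 = 4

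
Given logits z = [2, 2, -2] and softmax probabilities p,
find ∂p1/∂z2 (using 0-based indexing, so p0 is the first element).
∂p1/∂z2 = -0.004496

p = softmax(z) = [0.4955, 0.4955, 0.009075]
p1 = 0.4955, p2 = 0.009075

∂p1/∂z2 = -p1 × p2 = -0.4955 × 0.009075 = -0.004496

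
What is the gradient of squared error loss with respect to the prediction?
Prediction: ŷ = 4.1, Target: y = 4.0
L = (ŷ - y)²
∂L/∂ŷ = 0.2

∂L/∂ŷ = 2(ŷ - y) = 2(4.1 - 4.0) = 2(0.1) = 0.2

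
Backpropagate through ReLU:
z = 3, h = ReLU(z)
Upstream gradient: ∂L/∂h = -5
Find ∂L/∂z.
∂L/∂z = -5

h = ReLU(3) = 3
Since z > 0: ∂h/∂z = 1
∂L/∂z = ∂L/∂h · ∂h/∂z = -5 × 1 = -5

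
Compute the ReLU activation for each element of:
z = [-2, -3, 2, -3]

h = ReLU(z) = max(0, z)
h = [0, 0, 2, 0]

ReLU applied element-wise: max(0,-2)=0, max(0,-3)=0, max(0,2)=2, max(0,-3)=0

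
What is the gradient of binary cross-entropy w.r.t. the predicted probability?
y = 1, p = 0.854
∂L/∂p = -1.171

∂L/∂p = -y/p + (1-y)/(1-p) = -1/0.854 + 0 = -1.171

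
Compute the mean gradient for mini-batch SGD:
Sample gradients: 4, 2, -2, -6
Average gradient = -0.5

Average = (1/4)(4 + 2 + -2 + -6) = -2/4 = -0.5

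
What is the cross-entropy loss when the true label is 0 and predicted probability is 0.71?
L = 1.238

L = -0·log(0.71) - 1·log(0.29) = -log(0.29) = 1.238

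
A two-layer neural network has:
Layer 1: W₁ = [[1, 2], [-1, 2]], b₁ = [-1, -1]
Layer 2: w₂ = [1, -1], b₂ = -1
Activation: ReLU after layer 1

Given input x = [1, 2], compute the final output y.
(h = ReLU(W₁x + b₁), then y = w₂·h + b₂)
y = 1

Layer 1 pre-activation: z₁ = [4, 2]
After ReLU: h = [4, 2]
Layer 2 output: y = 1×4 + -1×2 + -1 = 1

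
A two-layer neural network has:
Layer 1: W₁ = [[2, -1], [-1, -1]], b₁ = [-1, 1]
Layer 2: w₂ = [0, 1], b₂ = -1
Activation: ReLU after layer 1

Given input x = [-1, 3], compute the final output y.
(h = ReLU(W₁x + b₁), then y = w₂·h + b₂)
y = -1

Layer 1 pre-activation: z₁ = [-6, -1]
After ReLU: h = [0, 0]
Layer 2 output: y = 0×0 + 1×0 + -1 = -1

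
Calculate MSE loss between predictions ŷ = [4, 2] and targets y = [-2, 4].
MSE = 20

MSE = (1/2)((4--2)² + (2-4)²) = (1/2)(36 + 4) = 20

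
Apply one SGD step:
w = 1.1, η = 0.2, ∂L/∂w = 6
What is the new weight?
w_new = -0.1

w_new = w - η·∂L/∂w = 1.1 - 0.2×(6) = 1.1 - (1.2) = -0.1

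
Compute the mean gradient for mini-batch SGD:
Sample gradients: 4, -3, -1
Average gradient = 0

Average = (1/3)(4 + -3 + -1) = 0/3 = 0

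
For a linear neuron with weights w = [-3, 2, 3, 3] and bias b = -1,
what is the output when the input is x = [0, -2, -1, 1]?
y = -5

y = (-3)(0) + (2)(-2) + (3)(-1) + (3)(1) + -1 = -5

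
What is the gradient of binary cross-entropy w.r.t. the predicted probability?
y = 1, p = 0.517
∂L/∂p = -1.934

∂L/∂p = -y/p + (1-y)/(1-p) = -1/0.517 + 0 = -1.934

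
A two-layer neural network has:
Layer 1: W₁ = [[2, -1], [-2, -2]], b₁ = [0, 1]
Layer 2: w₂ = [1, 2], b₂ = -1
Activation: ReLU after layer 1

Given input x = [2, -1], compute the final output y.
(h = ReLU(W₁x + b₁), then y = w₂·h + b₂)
y = 4

Layer 1 pre-activation: z₁ = [5, -1]
After ReLU: h = [5, 0]
Layer 2 output: y = 1×5 + 2×0 + -1 = 4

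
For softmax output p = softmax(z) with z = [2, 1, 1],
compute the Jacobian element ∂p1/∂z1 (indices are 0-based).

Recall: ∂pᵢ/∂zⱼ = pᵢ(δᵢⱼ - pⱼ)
∂p1/∂z1 = 0.167

p = softmax(z) = [0.5761, 0.2119, 0.2119]
p1 = 0.2119

∂p1/∂z1 = p1(1 - p1) = 0.2119 × (1 - 0.2119) = 0.167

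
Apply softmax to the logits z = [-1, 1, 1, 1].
p = [0.0432, 0.3189, 0.3189, 0.3189]

exp(z) = [0.3679, 2.718, 2.718, 2.718]
Sum = 8.523
p = [0.0432, 0.3189, 0.3189, 0.3189]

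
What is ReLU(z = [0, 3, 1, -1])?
h = [0, 3, 1, 0]

ReLU applied element-wise: max(0,0)=0, max(0,3)=3, max(0,1)=1, max(0,-1)=0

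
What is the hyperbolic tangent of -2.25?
-0.978

tanh(-2.25) = (e^(-2.25) - e^(2.25))/(e^(-2.25) + e^(2.25)) = -0.978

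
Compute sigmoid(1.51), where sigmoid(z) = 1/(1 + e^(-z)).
0.8191

sigmoid(1.51) = 1/(1 + e^(-1.51)) = 1/(1 + 0.2209) = 0.8191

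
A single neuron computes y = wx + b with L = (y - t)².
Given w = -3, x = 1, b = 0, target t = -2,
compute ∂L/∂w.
∂L/∂w = -2

y = wx + b = (-3)(1) + 0 = -3
∂L/∂y = 2(y - t) = 2(-3 - -2) = -2
∂y/∂w = x = 1
∂L/∂w = ∂L/∂y · ∂y/∂w = -2 × 1 = -2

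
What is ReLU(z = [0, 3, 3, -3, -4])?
h = [0, 3, 3, 0, 0]

ReLU applied element-wise: max(0,0)=0, max(0,3)=3, max(0,3)=3, max(0,-3)=0, max(0,-4)=0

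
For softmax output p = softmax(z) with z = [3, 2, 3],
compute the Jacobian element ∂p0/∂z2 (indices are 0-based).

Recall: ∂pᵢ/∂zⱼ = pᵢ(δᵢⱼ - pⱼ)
∂p0/∂z2 = -0.1784

p = softmax(z) = [0.4223, 0.1554, 0.4223]
p0 = 0.4223, p2 = 0.4223

∂p0/∂z2 = -p0 × p2 = -0.4223 × 0.4223 = -0.1784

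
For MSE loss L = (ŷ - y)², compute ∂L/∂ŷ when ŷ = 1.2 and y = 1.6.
∂L/∂ŷ = -0.8

∂L/∂ŷ = 2(ŷ - y) = 2(1.2 - 1.6) = 2(-0.4) = -0.8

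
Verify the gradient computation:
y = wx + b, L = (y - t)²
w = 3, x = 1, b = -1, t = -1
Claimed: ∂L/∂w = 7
Incorrect

y = (3)(1) + -1 = 2
∂L/∂y = 2(y - t) = 2(2 - -1) = 6
∂y/∂w = x = 1
∂L/∂w = 6 × 1 = 6

Claimed value: 7
Incorrect: The correct gradient is 6.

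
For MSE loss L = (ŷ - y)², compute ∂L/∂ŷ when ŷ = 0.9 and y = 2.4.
∂L/∂ŷ = -3.0

∂L/∂ŷ = 2(ŷ - y) = 2(0.9 - 2.4) = 2(-1.5) = -3.0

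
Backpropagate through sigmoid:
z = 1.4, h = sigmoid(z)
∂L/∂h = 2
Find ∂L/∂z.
∂L/∂z = 0.3174

σ(1.4) = 0.8022
σ'(1.4) = σ(1.4)(1 - σ(1.4)) = 0.8022 × 0.1978 = 0.1587
∂L/∂z = ∂L/∂h · σ'(z) = 2 × 0.1587 = 0.3174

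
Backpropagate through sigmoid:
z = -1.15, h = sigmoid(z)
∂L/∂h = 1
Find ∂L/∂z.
∂L/∂z = 0.1827

σ(-1.15) = 0.2405
σ'(-1.15) = σ(-1.15)(1 - σ(-1.15)) = 0.2405 × 0.7595 = 0.1827
∂L/∂z = ∂L/∂h · σ'(z) = 1 × 0.1827 = 0.1827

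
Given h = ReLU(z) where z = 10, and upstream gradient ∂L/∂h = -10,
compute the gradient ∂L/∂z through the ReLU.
∂L/∂z = -10

h = ReLU(10) = 10
Since z > 0: ∂h/∂z = 1
∂L/∂z = ∂L/∂h · ∂h/∂z = -10 × 1 = -10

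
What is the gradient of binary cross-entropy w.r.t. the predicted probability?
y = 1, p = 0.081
∂L/∂p = -12.35

∂L/∂p = -y/p + (1-y)/(1-p) = -1/0.081 + 0 = -12.35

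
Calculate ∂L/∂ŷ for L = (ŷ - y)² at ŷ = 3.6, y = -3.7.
∂L/∂ŷ = 14.6

∂L/∂ŷ = 2(ŷ - y) = 2(3.6 - -3.7) = 2(7.3) = 14.6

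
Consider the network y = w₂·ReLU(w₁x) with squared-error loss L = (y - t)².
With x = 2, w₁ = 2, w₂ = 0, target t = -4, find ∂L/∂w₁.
∂L/∂w₁ = 0

Forward pass:
z = w₁x = 2×2 = 4
h = ReLU(4) = 4
y = w₂h = 0×4 = 0

Backward pass:
∂L/∂y = 2(y - t) = 2(0 - -4) = 8
∂y/∂h = w₂ = 0
∂h/∂z = 1 (ReLU derivative)
∂z/∂w₁ = x = 2

∂L/∂w₁ = 8 × 0 × 1 × 2 = 0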